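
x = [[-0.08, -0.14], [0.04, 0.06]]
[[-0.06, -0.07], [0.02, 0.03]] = x@[[-1.13, -0.79], [1.04, 0.97]]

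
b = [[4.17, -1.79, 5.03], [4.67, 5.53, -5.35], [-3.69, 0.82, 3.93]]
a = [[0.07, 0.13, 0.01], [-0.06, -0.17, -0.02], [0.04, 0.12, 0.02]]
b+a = [[4.24, -1.66, 5.04], [4.61, 5.36, -5.37], [-3.65, 0.94, 3.95]]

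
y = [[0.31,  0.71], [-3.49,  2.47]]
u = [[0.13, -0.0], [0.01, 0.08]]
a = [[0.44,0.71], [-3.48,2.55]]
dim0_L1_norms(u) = [0.14, 0.08]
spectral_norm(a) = 4.31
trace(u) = 0.21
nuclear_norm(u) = 0.21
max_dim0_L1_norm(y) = 3.8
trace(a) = 2.99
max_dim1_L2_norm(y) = 4.28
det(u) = 0.01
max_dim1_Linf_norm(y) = 3.49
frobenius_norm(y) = 4.35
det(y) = 3.24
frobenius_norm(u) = 0.15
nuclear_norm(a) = 5.15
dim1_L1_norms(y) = [1.02, 5.96]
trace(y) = 2.78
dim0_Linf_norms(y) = [3.49, 2.47]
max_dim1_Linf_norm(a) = 3.48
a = y + u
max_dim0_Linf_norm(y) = 3.49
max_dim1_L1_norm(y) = 5.96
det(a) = 3.59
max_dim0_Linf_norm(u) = 0.13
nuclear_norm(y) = 5.04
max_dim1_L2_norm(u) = 0.13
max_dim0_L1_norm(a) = 3.92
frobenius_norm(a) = 4.39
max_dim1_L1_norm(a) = 6.03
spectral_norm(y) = 4.28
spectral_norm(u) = 0.13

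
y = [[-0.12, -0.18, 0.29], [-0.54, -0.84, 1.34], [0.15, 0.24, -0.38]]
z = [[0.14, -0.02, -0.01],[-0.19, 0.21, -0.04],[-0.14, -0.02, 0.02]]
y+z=[[0.02,-0.2,0.28], [-0.73,-0.63,1.30], [0.01,0.22,-0.36]]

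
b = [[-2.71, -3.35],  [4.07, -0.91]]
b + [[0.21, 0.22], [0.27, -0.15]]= [[-2.5, -3.13], [4.34, -1.06]]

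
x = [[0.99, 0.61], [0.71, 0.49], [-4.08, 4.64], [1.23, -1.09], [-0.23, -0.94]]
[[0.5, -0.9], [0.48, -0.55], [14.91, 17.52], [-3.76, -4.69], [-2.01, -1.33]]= x@[[-0.96,-2.10],[2.37,1.93]]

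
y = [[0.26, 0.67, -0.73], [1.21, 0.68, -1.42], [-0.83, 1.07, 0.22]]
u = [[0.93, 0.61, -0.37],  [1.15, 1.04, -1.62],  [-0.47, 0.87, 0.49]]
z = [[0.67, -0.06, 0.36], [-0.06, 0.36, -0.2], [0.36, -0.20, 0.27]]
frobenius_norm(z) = 1.00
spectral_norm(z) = 0.93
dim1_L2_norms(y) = [1.02, 1.99, 1.37]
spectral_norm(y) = 2.20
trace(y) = 1.16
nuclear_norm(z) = 1.30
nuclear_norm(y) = 3.72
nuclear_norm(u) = 4.08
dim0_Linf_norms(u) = [1.15, 1.04, 1.62]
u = z + y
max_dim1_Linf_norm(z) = 0.67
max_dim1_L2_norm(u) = 2.24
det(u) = 1.35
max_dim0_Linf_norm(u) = 1.62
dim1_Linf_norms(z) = [0.67, 0.36, 0.36]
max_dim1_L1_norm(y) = 3.31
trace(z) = 1.30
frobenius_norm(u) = 2.76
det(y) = -0.31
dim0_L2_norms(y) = [1.49, 1.43, 1.61]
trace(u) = 2.46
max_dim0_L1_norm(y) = 2.42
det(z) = -0.00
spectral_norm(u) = 2.49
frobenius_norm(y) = 2.62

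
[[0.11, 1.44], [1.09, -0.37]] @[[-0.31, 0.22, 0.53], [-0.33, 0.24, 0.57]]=[[-0.51, 0.37, 0.88],[-0.22, 0.15, 0.37]]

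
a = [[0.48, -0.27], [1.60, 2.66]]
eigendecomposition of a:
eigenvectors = [[-0.77,0.14],[0.63,-0.99]]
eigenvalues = [0.7, 2.44]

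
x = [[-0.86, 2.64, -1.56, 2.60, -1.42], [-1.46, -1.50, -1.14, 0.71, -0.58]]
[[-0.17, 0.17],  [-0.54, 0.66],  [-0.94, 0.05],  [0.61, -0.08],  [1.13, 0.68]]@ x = [[-0.1, -0.7, 0.07, -0.32, 0.14], [-0.5, -2.42, 0.09, -0.94, 0.38], [0.74, -2.56, 1.41, -2.41, 1.31], [-0.41, 1.73, -0.86, 1.53, -0.82], [-1.96, 1.96, -2.54, 3.42, -2.0]]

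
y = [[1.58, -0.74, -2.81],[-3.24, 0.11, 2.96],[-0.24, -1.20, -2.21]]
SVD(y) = [[-0.58, -0.2, -0.79], [0.75, -0.51, -0.42], [-0.32, -0.84, 0.45]] @ diag([5.676011684746087, 2.0918822714230387, 0.004462861398910716]) @ [[-0.58,0.16,0.8], [0.74,0.52,0.43], [-0.35,0.84,-0.42]]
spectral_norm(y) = 5.68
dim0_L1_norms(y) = [5.06, 2.05, 7.98]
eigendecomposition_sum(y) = [[2.46, 0.17, -1.72], [-3.57, -0.25, 2.49], [0.99, 0.07, -0.69]] + [[0.02, 0.01, -0.01],[-0.04, -0.02, 0.02],[0.02, 0.01, -0.01]] + [[-0.90, -0.92, -1.08],  [0.37, 0.38, 0.45],  [-1.25, -1.28, -1.51]]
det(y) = 0.05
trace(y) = -0.52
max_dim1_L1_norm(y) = 6.31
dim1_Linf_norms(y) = [2.81, 3.24, 2.21]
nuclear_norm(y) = 7.77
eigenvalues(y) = [1.52, -0.02, -2.03]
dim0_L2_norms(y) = [3.61, 1.41, 4.64]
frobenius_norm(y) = 6.05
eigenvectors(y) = [[-0.55, -0.35, 0.57],[0.8, 0.84, -0.23],[-0.22, -0.42, 0.79]]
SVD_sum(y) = [[1.89, -0.52, -2.63],[-2.45, 0.67, 3.42],[1.05, -0.29, -1.46]] + [[-0.31,-0.22,-0.18], [-0.79,-0.56,-0.46], [-1.29,-0.91,-0.74]] + [[0.00,-0.0,0.0], [0.00,-0.0,0.00], [-0.0,0.0,-0.0]]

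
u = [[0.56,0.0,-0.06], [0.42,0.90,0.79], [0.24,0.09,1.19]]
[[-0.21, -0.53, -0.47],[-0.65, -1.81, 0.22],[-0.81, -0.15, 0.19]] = u@[[-0.44, -0.93, -0.81], [-0.00, -1.74, 0.36], [-0.59, 0.19, 0.3]]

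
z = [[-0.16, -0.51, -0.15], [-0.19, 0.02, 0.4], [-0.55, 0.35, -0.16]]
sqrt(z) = [[0.36, -0.57, 0.19],[0.24, 0.48, 0.48],[-0.81, -0.15, 0.27]]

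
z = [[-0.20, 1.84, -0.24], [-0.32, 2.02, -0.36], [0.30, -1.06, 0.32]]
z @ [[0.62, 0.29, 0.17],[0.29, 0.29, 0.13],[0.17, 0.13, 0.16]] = [[0.37, 0.44, 0.17], [0.33, 0.45, 0.15], [-0.07, -0.18, -0.04]]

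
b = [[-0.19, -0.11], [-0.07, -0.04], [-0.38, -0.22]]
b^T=[[-0.19, -0.07, -0.38], [-0.11, -0.04, -0.22]]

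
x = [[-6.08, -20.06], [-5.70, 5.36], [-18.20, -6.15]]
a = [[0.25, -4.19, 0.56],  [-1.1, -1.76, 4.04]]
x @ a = [[20.55, 60.78, -84.45], [-7.32, 14.45, 18.46], [2.22, 87.08, -35.04]]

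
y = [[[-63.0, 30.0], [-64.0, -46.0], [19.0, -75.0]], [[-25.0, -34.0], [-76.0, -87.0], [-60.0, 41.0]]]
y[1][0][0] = -25.0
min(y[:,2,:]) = -75.0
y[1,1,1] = -87.0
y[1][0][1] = -34.0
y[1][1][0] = -76.0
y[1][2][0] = -60.0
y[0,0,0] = -63.0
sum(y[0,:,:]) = -199.0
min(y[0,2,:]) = -75.0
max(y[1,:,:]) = 41.0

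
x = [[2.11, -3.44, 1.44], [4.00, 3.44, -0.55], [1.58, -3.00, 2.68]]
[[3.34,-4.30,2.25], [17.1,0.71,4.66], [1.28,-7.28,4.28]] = x@ [[3.42,-0.22,0.87], [0.91,0.06,0.63], [-0.52,-2.52,1.79]]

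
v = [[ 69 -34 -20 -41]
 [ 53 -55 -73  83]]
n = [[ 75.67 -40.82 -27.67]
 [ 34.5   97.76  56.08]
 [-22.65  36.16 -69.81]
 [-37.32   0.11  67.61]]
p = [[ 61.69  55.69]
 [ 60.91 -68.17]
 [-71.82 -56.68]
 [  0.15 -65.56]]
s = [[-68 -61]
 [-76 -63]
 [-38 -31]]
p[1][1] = -68.17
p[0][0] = 61.69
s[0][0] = -68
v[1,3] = 83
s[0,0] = -68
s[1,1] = -63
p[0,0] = 61.69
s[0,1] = -61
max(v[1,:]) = 83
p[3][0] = 0.15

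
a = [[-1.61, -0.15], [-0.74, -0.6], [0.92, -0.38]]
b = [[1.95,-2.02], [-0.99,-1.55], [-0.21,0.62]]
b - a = [[3.56, -1.87], [-0.25, -0.95], [-1.13, 1.00]]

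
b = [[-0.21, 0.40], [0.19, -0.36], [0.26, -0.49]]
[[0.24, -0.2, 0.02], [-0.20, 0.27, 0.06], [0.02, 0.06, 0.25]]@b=[[-0.08, 0.16],[0.11, -0.21],[0.07, -0.14]]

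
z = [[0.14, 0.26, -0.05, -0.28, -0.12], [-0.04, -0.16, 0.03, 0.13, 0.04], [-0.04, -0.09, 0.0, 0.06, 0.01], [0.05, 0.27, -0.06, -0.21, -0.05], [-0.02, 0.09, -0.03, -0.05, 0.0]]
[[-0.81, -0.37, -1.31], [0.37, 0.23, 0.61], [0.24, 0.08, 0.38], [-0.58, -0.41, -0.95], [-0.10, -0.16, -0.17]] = z@ [[-1.57,0.58,-2.39], [-0.95,-0.88,-1.58], [-1.12,1.62,-1.58], [1.55,0.42,2.47], [-0.28,0.23,-0.41]]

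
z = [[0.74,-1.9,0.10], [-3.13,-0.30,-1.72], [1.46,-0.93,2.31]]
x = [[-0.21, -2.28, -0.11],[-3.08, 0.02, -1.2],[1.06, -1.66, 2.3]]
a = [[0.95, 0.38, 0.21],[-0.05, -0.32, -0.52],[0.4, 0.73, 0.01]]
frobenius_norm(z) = 5.03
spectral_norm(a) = 1.30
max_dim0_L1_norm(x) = 4.35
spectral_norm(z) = 4.46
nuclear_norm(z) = 7.64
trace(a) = 0.64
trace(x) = 2.11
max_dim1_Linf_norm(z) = 3.13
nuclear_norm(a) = 2.26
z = x + a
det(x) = -13.40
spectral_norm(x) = 4.05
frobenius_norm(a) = 1.47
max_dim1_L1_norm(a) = 1.54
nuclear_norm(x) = 8.00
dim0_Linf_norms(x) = [3.08, 2.28, 2.3]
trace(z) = 2.75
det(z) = -10.33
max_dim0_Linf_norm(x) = 3.08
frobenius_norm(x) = 5.03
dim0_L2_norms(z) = [3.53, 2.14, 2.88]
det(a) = 0.30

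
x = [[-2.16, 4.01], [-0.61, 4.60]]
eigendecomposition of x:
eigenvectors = [[-1.0,-0.53], [-0.10,-0.85]]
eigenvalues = [-1.78, 4.22]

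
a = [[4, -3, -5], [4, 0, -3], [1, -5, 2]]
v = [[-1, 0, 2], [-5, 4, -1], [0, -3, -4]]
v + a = [[3, -3, -3], [-1, 4, -4], [1, -8, -2]]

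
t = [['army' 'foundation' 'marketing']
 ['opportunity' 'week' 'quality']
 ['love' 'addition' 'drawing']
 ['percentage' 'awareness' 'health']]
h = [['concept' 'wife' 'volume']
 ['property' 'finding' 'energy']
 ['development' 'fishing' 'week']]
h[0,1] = 'wife'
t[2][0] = 'love'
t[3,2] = 'health'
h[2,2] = 'week'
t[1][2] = 'quality'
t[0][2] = 'marketing'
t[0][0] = 'army'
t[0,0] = 'army'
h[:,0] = ['concept', 'property', 'development']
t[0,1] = 'foundation'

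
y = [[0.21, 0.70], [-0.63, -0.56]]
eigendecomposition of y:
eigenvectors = [[0.73+0.00j, 0.73-0.00j], [(-0.4+0.56j), (-0.4-0.56j)]]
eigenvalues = [(-0.18+0.54j), (-0.18-0.54j)]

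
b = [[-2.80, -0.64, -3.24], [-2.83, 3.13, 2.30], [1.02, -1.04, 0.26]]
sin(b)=[[-0.43, -0.60, -1.91], [-1.12, 1.21, -1.31], [0.30, 0.16, 2.06]]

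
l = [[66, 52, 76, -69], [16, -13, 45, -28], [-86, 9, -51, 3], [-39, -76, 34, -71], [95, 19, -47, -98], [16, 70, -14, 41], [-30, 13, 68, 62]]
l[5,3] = 41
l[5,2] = -14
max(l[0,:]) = 76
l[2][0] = -86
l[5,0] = 16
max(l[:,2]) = 76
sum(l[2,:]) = -125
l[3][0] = -39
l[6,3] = 62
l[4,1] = 19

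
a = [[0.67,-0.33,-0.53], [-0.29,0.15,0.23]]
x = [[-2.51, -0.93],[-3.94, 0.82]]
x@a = [[-1.41, 0.69, 1.12], [-2.88, 1.42, 2.28]]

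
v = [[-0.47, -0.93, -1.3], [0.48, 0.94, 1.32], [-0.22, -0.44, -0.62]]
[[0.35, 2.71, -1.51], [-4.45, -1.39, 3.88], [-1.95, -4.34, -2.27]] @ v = [[1.47, 2.89, 4.06], [0.57, 1.12, 1.54], [-0.67, -1.27, -1.79]]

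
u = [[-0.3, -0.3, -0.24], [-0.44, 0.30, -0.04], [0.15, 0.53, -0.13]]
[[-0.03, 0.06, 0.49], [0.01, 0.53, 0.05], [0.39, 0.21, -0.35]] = u @ [[0.35, -0.79, -0.51], [0.43, 0.61, -0.66], [-0.83, -0.01, -0.56]]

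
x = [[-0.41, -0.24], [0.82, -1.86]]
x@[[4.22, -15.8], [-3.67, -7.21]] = [[-0.85,8.21], [10.29,0.45]]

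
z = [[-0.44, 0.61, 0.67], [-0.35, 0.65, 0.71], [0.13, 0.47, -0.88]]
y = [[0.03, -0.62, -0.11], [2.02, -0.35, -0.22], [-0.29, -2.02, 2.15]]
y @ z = [[0.19, -0.44, -0.32], [-0.79, 0.90, 1.30], [1.11, -0.48, -3.52]]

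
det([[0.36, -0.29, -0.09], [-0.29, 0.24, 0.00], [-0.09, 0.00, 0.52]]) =-0.001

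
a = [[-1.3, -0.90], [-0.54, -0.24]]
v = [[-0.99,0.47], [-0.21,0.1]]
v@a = [[1.03,  0.78], [0.22,  0.16]]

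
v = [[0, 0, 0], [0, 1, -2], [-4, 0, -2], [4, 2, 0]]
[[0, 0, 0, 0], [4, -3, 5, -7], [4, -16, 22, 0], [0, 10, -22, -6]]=v@[[0, 4, -3, -2], [0, -3, -5, 1], [-2, 0, -5, 4]]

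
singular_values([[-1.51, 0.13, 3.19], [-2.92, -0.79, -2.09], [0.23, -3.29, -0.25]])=[4.1, 3.26, 3.07]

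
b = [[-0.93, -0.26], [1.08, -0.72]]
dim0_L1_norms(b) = [2.01, 0.98]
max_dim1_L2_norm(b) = 1.3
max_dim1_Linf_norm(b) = 1.08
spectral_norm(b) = 1.49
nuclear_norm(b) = 2.13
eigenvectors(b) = [[(0.09-0.43j), 0.09+0.43j], [-0.90+0.00j, (-0.9-0j)]]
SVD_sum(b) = [[-0.76, 0.25], [1.19, -0.39]] + [[-0.17, -0.51], [-0.11, -0.33]]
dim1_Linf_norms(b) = [0.93, 1.08]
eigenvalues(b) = [(-0.83+0.52j), (-0.83-0.52j)]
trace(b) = -1.65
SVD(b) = [[-0.54, 0.84], [0.84, 0.54]] @ diag([1.4860227516594793, 0.6395595215070995]) @ [[0.95, -0.31], [-0.31, -0.95]]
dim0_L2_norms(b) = [1.43, 0.77]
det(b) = 0.95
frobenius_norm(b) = 1.62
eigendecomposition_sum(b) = [[(-0.47+0.18j), -0.13-0.21j], [(0.54+0.86j), (-0.36+0.34j)]] + [[(-0.47-0.18j), -0.13+0.21j], [0.54-0.86j, (-0.36-0.34j)]]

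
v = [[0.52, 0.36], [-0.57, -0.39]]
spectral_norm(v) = 0.94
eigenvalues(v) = [0.11, 0.02]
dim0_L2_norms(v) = [0.77, 0.53]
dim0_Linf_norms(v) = [0.57, 0.39]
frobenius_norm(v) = 0.94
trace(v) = 0.13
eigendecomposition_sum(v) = [[0.63, 0.45], [-0.72, -0.52]] + [[-0.11, -0.09], [0.15, 0.13]]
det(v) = 0.00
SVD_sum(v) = [[0.52,0.36], [-0.57,-0.39]] + [[-0.0,0.0], [-0.0,0.0]]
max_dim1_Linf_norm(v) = 0.57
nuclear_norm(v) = 0.94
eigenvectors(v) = [[0.66, -0.59], [-0.75, 0.81]]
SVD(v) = [[-0.68, 0.74],[0.74, 0.68]] @ diag([0.936479274787161, 0.00256279029831753]) @ [[-0.82, -0.57], [-0.57, 0.82]]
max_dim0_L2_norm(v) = 0.77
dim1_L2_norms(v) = [0.63, 0.69]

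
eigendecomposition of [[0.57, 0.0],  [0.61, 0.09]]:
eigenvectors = [[0.0,0.62], [1.00,0.79]]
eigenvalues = [0.09, 0.57]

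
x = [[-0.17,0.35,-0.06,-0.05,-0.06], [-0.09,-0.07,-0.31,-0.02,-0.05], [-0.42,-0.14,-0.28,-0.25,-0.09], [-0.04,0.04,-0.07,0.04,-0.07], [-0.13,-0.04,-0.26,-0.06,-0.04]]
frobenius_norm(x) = 0.85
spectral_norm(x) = 0.71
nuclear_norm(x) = 1.41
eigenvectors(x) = [[0.13+0.38j,0.13-0.38j,(0.47+0j),0.50+0.00j,(0.48+0j)], [(-0.49-0.2j),-0.49+0.20j,(0.49+0j),0.05+0.00j,(0.24+0j)], [-0.61+0.00j,-0.61-0.00j,-0.65+0.00j,-0.02+0.00j,-0.25+0.00j], [(-0.1-0.01j),-0.10+0.01j,(0.14+0j),(-0.63+0j),(-0.72+0j)], [(-0.41-0.11j),-0.41+0.11j,(0.31+0j),(-0.59+0j),(0.36+0j)]]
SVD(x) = [[-0.19, 0.97, 0.05, 0.14, -0.09], [-0.4, -0.18, 0.67, 0.10, -0.59], [-0.8, -0.12, -0.57, -0.12, -0.1], [-0.09, 0.12, 0.27, -0.94, 0.17], [-0.40, -0.07, 0.38, 0.28, 0.78]] @ diag([0.7139807970164387, 0.3913640160818263, 0.23804710774810794, 0.0663259977713646, 0.00025479495424202554]) @ [[0.64, 0.12, 0.66, 0.33, 0.18], [-0.24, 0.96, 0.10, -0.02, -0.11], [0.47, 0.19, -0.71, 0.48, -0.08], [0.25, 0.17, -0.22, -0.51, 0.77], [-0.50, -0.05, 0.02, 0.63, 0.60]]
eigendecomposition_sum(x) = [[-0.11+0.16j, (0.14-0.04j), 0.12j, -0.04+0.07j, -0.03+0.05j], [-0.07-0.24j, -0.08+0.17j, (-0.12-0.11j), (-0.04-0.11j), -0.02-0.07j], [-0.18-0.23j, (-0.01+0.22j), (-0.18-0.06j), -0.09-0.10j, -0.05-0.07j], [-0.03-0.04j, -0.00+0.04j, -0.03-0.01j, -0.01-0.02j, -0.01-0.01j], [-0.08-0.19j, -0.04+0.14j, (-0.11-0.07j), -0.04-0.08j, (-0.02-0.06j)]] + [[-0.11-0.16j, 0.14+0.04j, -0.12j, -0.04-0.07j, -0.03-0.05j], [(-0.07+0.24j), -0.08-0.17j, (-0.12+0.11j), (-0.04+0.11j), (-0.02+0.07j)], [-0.18+0.23j, (-0.01-0.22j), -0.18+0.06j, -0.09+0.10j, (-0.05+0.07j)], [(-0.03+0.04j), -0.00-0.04j, (-0.03+0.01j), (-0.01+0.02j), (-0.01+0.01j)], [(-0.08+0.19j), (-0.04-0.14j), (-0.11+0.07j), -0.04+0.08j, (-0.02+0.06j)]] + [[0.04+0.00j, 0.09-0.00j, -0.06+0.00j, 0.07+0.00j, -0.03+0.00j], [0.04+0.00j, 0.10-0.00j, (-0.06+0j), (0.07+0j), -0.03+0.00j], [-0.06-0.00j, -0.13+0.00j, 0.08-0.00j, -0.09-0.00j, 0.03-0.00j], [0.01+0.00j, (0.03-0j), -0.02+0.00j, (0.02+0j), -0.01+0.00j], [0.03+0.00j, (0.06-0j), -0.04+0.00j, 0.04+0.00j, (-0.02+0j)]] + [[0.00+0.00j,0.00-0.00j,0.00+0.00j,(-0+0j),-0.00+0.00j], [0.00+0.00j,-0j,0.00+0.00j,(-0+0j),-0.00+0.00j], [-0.00-0.00j,-0.00+0.00j,(-0-0j),-0j,0.00-0.00j], [(-0-0j),-0.00+0.00j,(-0-0j),-0j,0.00-0.00j], [(-0-0j),-0.00+0.00j,(-0-0j),0.00-0.00j,0.00-0.00j]] + [[-0.00-0.00j,(-0.02+0j),-0.00-0.00j,-0.03-0.00j,(0.03-0j)], [(-0-0j),-0.01+0.00j,(-0-0j),-0.02-0.00j,0.02-0.00j], [0.00+0.00j,(0.01-0j),0j,0.02+0.00j,-0.02+0.00j], [0.00+0.00j,0.02-0.00j,(0.01+0j),0.05+0.00j,-0.05+0.00j], [-0.00-0.00j,(-0.01+0j),(-0-0j),-0.02-0.00j,0.02-0.00j]]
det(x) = 0.00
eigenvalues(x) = [(-0.4+0.19j), (-0.4-0.19j), (0.22+0j), 0j, (0.06+0j)]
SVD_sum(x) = [[-0.09, -0.02, -0.09, -0.04, -0.02],[-0.18, -0.03, -0.19, -0.09, -0.05],[-0.37, -0.07, -0.37, -0.19, -0.10],[-0.04, -0.01, -0.04, -0.02, -0.01],[-0.18, -0.03, -0.19, -0.1, -0.05]] + [[-0.09,  0.36,  0.04,  -0.01,  -0.04],[0.02,  -0.07,  -0.01,  0.0,  0.01],[0.01,  -0.04,  -0.00,  0.00,  0.01],[-0.01,  0.05,  0.0,  -0.00,  -0.01],[0.01,  -0.03,  -0.0,  0.00,  0.0]] + [[0.01, 0.0, -0.01, 0.01, -0.00], [0.07, 0.03, -0.11, 0.08, -0.01], [-0.06, -0.03, 0.1, -0.07, 0.01], [0.03, 0.01, -0.05, 0.03, -0.01], [0.04, 0.02, -0.07, 0.04, -0.01]] + [[0.0, 0.0, -0.00, -0.00, 0.01], [0.0, 0.0, -0.0, -0.00, 0.01], [-0.00, -0.00, 0.00, 0.0, -0.01], [-0.02, -0.01, 0.01, 0.03, -0.05], [0.00, 0.00, -0.0, -0.01, 0.01]] + [[0.00, 0.0, -0.00, -0.0, -0.00], [0.00, 0.0, -0.0, -0.0, -0.00], [0.0, 0.0, -0.00, -0.0, -0.0], [-0.0, -0.0, 0.0, 0.00, 0.0], [-0.00, -0.0, 0.0, 0.00, 0.0]]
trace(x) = -0.52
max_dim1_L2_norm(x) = 0.59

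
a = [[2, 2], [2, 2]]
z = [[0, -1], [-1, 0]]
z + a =[[2, 1], [1, 2]]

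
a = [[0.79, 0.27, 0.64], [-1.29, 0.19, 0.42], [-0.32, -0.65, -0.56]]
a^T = [[0.79,-1.29,-0.32], [0.27,0.19,-0.65], [0.64,0.42,-0.56]]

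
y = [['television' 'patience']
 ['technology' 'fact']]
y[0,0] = 'television'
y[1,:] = ['technology', 'fact']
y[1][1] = 'fact'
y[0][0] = 'television'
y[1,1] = 'fact'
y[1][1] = 'fact'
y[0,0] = 'television'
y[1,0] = 'technology'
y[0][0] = 'television'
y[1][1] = 'fact'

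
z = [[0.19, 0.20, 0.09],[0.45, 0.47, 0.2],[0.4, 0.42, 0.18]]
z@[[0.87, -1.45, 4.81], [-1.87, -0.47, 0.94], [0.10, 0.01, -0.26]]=[[-0.20,-0.37,1.08], [-0.47,-0.87,2.55], [-0.42,-0.78,2.27]]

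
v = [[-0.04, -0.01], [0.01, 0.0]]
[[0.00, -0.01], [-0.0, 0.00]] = v @ [[-0.03,0.21], [0.11,0.20]]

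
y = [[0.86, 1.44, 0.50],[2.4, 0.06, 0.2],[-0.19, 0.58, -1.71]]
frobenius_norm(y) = 3.49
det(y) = 6.37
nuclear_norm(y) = 5.80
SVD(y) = [[-0.47, -0.22, 0.85],[-0.86, -0.09, -0.50],[0.19, -0.97, -0.15]] @ diag([2.685886208522347, 1.7840889416469992, 1.3290755897097564]) @ [[-0.93, -0.23, -0.27], [-0.13, -0.50, 0.86], [-0.34, 0.83, 0.44]]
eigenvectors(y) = [[(0.69+0j),-0.20-0.26j,-0.20+0.26j], [(0.72+0j),0.10+0.40j,0.10-0.40j], [(0.07+0j),0.85+0.00j,0.85-0.00j]]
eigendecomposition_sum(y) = [[1.42-0.00j, (0.93+0j), (0.22+0j)], [(1.47-0j), 0.96+0.00j, 0.23+0.00j], [0.14-0.00j, (0.09+0j), 0.02+0.00j]] + [[-0.28+0.29j, 0.26-0.31j, 0.14+0.31j], [0.47-0.20j, -0.45+0.24j, (-0.01-0.43j)], [(-0.17-1.03j), 0.24+1.01j, -0.87-0.20j]] + [[-0.28-0.29j,  (0.26+0.31j),  (0.14-0.31j)],[(0.47+0.2j),  (-0.45-0.24j),  (-0.01+0.43j)],[(-0.17+1.03j),  (0.24-1.01j),  (-0.87+0.2j)]]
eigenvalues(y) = [(2.4+0j), (-1.59+0.33j), (-1.59-0.33j)]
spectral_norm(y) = 2.69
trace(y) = -0.79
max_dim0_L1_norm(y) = 3.45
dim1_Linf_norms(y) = [1.44, 2.4, 1.71]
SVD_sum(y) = [[1.19, 0.3, 0.35], [2.16, 0.54, 0.63], [-0.48, -0.12, -0.14]] + [[0.05,0.2,-0.34],  [0.02,0.08,-0.14],  [0.22,0.86,-1.48]] + [[-0.38, 0.94, 0.49], [0.22, -0.56, -0.29], [0.07, -0.17, -0.09]]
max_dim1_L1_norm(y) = 2.8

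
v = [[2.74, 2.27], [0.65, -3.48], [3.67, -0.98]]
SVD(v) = [[-0.64, 0.46], [-0.06, -0.83], [-0.76, -0.32]] @ diag([4.630288248174934, 4.264168235284943]) @ [[-0.99, -0.11], [-0.11, 0.99]]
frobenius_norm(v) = 6.29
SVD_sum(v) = [[2.96, 0.33],[0.26, 0.03],[3.52, 0.39]] + [[-0.22,1.94], [0.39,-3.51], [0.15,-1.37]]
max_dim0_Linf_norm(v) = 3.67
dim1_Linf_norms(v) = [2.74, 3.48, 3.67]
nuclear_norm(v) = 8.89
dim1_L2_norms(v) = [3.56, 3.54, 3.8]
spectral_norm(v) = 4.63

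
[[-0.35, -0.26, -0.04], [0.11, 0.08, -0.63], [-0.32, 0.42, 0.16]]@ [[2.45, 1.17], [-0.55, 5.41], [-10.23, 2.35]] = [[-0.31, -1.91], [6.67, -0.92], [-2.65, 2.27]]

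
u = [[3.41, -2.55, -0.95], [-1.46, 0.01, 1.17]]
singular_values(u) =[4.6, 1.18]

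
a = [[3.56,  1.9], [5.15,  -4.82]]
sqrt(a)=[[1.93+0.24j, (0.39-0.44j)], [1.06-1.19j, 0.21+2.18j]]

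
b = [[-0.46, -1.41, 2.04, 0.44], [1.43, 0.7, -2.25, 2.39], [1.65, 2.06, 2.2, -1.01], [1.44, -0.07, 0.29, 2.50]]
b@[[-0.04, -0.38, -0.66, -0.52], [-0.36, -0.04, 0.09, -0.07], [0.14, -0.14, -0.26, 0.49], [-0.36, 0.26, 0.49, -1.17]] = [[0.65,  0.06,  -0.14,  0.82], [-1.48,  0.37,  0.88,  -4.69], [-0.14,  -1.28,  -1.97,  1.26], [-0.89,  0.07,  0.19,  -3.53]]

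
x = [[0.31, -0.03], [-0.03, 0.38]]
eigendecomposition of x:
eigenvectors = [[-0.94, 0.35], [-0.35, -0.94]]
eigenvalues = [0.3, 0.39]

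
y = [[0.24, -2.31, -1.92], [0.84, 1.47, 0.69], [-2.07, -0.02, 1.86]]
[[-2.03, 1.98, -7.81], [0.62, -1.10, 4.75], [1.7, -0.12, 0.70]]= y@ [[-0.46, 0.3, -0.0], [0.49, -1.04, 3.04], [0.41, 0.26, 0.41]]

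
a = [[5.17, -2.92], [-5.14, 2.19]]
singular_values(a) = [8.14, 0.45]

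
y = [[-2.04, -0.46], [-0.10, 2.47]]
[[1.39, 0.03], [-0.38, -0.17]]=y @ [[-0.64, 0.00], [-0.18, -0.07]]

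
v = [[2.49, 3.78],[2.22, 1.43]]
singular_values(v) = [5.16, 0.94]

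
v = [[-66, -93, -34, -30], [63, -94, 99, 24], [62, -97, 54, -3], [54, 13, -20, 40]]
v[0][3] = -30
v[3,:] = [54, 13, -20, 40]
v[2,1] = -97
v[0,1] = -93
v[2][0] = 62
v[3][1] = 13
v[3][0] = 54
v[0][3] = -30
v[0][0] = -66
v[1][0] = 63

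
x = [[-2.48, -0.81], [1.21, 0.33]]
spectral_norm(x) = 2.89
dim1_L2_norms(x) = [2.61, 1.25]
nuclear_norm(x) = 2.95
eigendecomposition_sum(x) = [[-2.5, -0.84], [1.26, 0.42]] + [[0.02, 0.03], [-0.05, -0.09]]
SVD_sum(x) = [[-2.49,-0.79],[1.19,0.38]] + [[0.01, -0.02], [0.02, -0.05]]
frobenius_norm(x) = 2.89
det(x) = 0.16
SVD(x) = [[-0.9, 0.43], [0.43, 0.9]] @ diag([2.894197383917095, 0.05587041191404514]) @ [[0.95,0.30], [0.30,-0.95]]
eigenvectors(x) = [[-0.89,0.32], [0.45,-0.95]]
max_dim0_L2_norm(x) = 2.76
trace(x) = -2.15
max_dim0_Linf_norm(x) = 2.48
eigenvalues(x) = [-2.07, -0.08]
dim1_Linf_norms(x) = [2.48, 1.21]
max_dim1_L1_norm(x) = 3.29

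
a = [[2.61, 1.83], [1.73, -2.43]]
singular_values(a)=[3.19, 2.98]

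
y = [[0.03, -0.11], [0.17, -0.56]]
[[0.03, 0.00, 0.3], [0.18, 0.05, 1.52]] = y @ [[-0.01, 2.49, 0.00],[-0.32, 0.66, -2.72]]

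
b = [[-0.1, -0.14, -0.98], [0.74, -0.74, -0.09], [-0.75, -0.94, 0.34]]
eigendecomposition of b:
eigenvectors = [[(0.57+0j), -0.06+0.57j, (-0.06-0.57j)], [0.25+0.00j, 0.63+0.00j, 0.63-0.00j], [-0.78+0.00j, (0.22+0.47j), (0.22-0.47j)]]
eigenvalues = [(1.19+0j), (-0.84+0.61j), (-0.84-0.61j)]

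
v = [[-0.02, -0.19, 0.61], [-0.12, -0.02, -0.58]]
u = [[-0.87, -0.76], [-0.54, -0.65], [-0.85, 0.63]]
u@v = [[0.11, 0.18, -0.09], [0.09, 0.12, 0.05], [-0.06, 0.15, -0.88]]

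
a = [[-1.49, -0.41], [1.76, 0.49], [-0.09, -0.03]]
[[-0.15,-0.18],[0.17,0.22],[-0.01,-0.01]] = a@[[0.06, 0.09], [0.14, 0.12]]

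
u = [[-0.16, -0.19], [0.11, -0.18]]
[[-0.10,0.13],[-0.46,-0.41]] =u @ [[-1.41, -2.03],  [1.69, 1.03]]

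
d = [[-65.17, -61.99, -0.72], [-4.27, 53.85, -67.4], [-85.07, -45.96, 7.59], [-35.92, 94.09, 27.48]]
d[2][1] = -45.96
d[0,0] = -65.17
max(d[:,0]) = -4.27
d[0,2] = -0.72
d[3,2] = 27.48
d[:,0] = [-65.17, -4.27, -85.07, -35.92]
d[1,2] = -67.4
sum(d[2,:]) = -123.44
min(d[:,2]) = -67.4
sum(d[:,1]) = 39.99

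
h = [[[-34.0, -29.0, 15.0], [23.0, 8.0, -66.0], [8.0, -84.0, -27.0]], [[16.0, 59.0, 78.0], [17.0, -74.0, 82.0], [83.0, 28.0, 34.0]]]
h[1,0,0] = 16.0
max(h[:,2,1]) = 28.0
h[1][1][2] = 82.0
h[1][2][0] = 83.0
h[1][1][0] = 17.0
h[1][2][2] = 34.0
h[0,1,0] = 23.0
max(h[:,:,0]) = 83.0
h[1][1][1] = -74.0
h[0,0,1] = -29.0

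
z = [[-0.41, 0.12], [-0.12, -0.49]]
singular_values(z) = [0.51, 0.43]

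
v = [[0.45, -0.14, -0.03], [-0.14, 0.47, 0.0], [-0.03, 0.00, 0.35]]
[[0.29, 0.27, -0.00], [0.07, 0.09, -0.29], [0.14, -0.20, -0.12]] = v @ [[0.8, 0.70, -0.24], [0.38, 0.40, -0.69], [0.47, -0.50, -0.37]]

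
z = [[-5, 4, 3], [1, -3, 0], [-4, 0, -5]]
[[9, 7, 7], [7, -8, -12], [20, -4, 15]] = z @ [[-5, 1, 0], [-4, 3, 4], [0, 0, -3]]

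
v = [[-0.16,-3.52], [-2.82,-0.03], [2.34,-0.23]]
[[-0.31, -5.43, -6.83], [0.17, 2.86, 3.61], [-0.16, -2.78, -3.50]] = v @ [[-0.06, -1.03, -1.3], [0.09, 1.59, 2.0]]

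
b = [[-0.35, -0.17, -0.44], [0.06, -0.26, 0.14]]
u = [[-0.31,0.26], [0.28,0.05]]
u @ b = [[0.12, -0.01, 0.17], [-0.10, -0.06, -0.12]]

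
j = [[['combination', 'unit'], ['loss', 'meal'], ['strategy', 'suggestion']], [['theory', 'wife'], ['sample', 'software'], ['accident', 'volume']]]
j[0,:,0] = ['combination', 'loss', 'strategy']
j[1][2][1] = 'volume'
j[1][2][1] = 'volume'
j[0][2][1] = 'suggestion'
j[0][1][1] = 'meal'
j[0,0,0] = 'combination'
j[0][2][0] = 'strategy'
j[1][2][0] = 'accident'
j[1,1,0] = 'sample'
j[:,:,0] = [['combination', 'loss', 'strategy'], ['theory', 'sample', 'accident']]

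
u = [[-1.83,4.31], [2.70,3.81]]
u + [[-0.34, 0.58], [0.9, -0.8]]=[[-2.17, 4.89], [3.60, 3.01]]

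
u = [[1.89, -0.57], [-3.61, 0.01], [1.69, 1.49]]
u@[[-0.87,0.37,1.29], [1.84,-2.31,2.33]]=[[-2.69, 2.02, 1.11], [3.16, -1.36, -4.63], [1.27, -2.82, 5.65]]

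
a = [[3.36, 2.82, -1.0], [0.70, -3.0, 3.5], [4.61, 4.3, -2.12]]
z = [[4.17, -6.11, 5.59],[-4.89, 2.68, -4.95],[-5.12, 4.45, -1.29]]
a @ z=[[5.34, -17.42, 6.11], [-0.33, 3.26, 14.25], [9.05, -26.08, 7.22]]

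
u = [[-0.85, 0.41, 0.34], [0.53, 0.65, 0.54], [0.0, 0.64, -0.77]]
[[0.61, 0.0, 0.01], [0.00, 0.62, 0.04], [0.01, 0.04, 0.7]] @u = [[-0.52, 0.26, 0.2], [0.33, 0.43, 0.30], [0.01, 0.48, -0.51]]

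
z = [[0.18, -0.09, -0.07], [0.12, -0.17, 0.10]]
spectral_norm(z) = 0.28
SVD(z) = [[-0.66, -0.75], [-0.75, 0.66]] @ diag([0.2819747911146523, 0.13852875938175524]) @ [[-0.74, 0.66, -0.1], [-0.41, -0.32, 0.86]]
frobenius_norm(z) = 0.31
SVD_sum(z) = [[0.14,-0.12,0.02], [0.16,-0.14,0.02]] + [[0.04,  0.03,  -0.09], [-0.04,  -0.03,  0.08]]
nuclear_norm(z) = 0.42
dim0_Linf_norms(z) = [0.18, 0.17, 0.1]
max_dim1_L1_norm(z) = 0.39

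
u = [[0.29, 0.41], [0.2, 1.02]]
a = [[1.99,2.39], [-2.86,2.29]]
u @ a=[[-0.60, 1.63], [-2.52, 2.81]]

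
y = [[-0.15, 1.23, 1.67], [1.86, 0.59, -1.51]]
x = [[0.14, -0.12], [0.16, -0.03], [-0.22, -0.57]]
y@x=[[-0.19, -0.97], [0.69, 0.62]]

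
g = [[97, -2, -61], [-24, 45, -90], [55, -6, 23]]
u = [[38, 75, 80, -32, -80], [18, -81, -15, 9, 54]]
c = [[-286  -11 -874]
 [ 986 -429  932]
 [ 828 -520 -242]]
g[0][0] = 97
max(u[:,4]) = 54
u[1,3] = 9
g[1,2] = -90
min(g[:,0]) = -24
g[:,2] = [-61, -90, 23]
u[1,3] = 9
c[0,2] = -874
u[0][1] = 75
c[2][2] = -242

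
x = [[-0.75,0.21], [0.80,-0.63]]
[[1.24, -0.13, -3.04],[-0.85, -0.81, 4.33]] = x@ [[-1.98, 0.82, 3.3],[-1.17, 2.33, -2.69]]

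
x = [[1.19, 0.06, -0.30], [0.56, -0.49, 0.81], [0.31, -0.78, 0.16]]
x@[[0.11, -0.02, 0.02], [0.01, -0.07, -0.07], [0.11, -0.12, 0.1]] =[[0.1,0.01,-0.01], [0.15,-0.07,0.13], [0.04,0.03,0.08]]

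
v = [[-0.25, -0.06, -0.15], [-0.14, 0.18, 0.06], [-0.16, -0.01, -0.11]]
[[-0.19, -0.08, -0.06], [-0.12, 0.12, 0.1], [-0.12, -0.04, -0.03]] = v @ [[0.82,-0.02,-0.08], [-0.02,0.50,0.38], [-0.08,0.38,0.38]]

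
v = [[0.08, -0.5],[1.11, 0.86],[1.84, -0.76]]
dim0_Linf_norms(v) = [1.84, 0.86]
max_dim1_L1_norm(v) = 2.6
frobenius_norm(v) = 2.49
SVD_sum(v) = [[0.15,-0.02], [0.95,-0.15], [1.91,-0.30]] + [[-0.07, -0.48], [0.16, 1.01], [-0.07, -0.46]]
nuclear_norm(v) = 3.39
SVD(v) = [[-0.07, 0.39],[-0.45, -0.83],[-0.89, 0.38]] @ diag([2.1676810520622727, 1.221662333269796]) @ [[-0.99, 0.15],  [-0.15, -0.99]]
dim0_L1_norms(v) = [3.03, 2.12]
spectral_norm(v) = 2.17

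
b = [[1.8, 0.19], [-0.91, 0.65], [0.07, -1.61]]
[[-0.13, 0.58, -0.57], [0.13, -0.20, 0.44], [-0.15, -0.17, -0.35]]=b@[[-0.08, 0.31, -0.34], [0.09, 0.12, 0.2]]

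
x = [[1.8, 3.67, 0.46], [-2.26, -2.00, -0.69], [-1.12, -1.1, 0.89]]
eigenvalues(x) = [(-0.25+2.19j), (-0.25-2.19j), (1.19+0j)]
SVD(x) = [[-0.77, 0.17, 0.61], [0.57, -0.23, 0.79], [0.28, 0.96, 0.08]] @ diag([5.248521411061627, 1.1177923579832674, 0.981969063698995]) @ [[-0.57, -0.82, -0.10], [-0.22, 0.04, 0.98], [-0.79, 0.58, -0.20]]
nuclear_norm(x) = 7.35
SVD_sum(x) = [[2.32, 3.32, 0.39], [-1.7, -2.44, -0.29], [-0.83, -1.18, -0.14]] + [[-0.04,0.01,0.19], [0.06,-0.01,-0.25], [-0.23,0.04,1.04]] + [[-0.47,0.34,-0.12],[-0.61,0.45,-0.15],[-0.06,0.05,-0.02]]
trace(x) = 0.69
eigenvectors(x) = [[(-0.76+0j), (-0.76-0j), -0.17+0.00j], [(0.41-0.43j), 0.41+0.43j, -0.10+0.00j], [0.09-0.23j, 0.09+0.23j, 0.98+0.00j]]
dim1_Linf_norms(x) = [3.67, 2.26, 1.12]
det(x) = 5.76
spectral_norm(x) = 5.25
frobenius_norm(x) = 5.46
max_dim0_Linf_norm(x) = 3.67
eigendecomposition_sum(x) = [[0.88+1.18j, (1.78+0.11j), (0.32+0.21j)], [(-1.14-0.15j), -1.03+0.94j, (-0.29+0.07j)], [(-0.47+0.12j), (-0.25+0.53j), (-0.1+0.07j)]] + [[(0.88-1.18j), (1.78-0.11j), 0.32-0.21j],[(-1.14+0.15j), (-1.03-0.94j), -0.29-0.07j],[-0.47-0.12j, (-0.25-0.53j), -0.10-0.07j]] + [[0.03-0.00j,(0.1+0j),(-0.18+0j)], [(0.02-0j),(0.06+0j),(-0.11+0j)], [-0.19+0.00j,-0.59-0.00j,(1.1-0j)]]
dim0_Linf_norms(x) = [2.26, 3.67, 0.89]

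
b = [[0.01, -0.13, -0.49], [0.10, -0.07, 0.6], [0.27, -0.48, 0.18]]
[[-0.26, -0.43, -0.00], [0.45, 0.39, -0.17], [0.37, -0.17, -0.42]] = b @ [[-0.27,  0.15,  -0.95],[-0.66,  0.7,  0.3],[0.71,  0.70,  -0.09]]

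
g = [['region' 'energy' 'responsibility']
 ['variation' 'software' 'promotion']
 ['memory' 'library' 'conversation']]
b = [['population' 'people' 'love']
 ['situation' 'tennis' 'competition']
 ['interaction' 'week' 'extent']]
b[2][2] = 'extent'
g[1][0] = 'variation'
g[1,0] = 'variation'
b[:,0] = ['population', 'situation', 'interaction']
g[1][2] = 'promotion'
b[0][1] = 'people'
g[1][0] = 'variation'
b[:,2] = ['love', 'competition', 'extent']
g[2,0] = 'memory'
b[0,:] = ['population', 'people', 'love']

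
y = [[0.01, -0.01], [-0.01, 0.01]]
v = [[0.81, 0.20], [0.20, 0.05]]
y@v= [[0.01, 0.00], [-0.01, -0.00]]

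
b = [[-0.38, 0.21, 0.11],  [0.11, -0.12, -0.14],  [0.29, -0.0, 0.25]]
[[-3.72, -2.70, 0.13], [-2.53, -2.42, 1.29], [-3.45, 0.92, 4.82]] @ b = [[1.15, -0.46, 0.00],[1.07, -0.24, 0.38],[2.81, -0.83, 0.7]]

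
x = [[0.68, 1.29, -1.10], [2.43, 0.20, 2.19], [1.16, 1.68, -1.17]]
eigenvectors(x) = [[-0.30,-0.51,0.45], [-0.82,0.7,-0.75], [-0.48,0.5,0.49]]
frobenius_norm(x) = 4.43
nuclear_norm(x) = 6.26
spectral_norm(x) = 3.29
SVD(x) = [[0.01, 0.62, -0.79], [-0.99, -0.08, -0.07], [-0.11, 0.78, 0.61]] @ diag([3.287509572271994, 2.967601102389728, 0.004950688364684784]) @ [[-0.77,  -0.11,  -0.63], [0.38,  0.71,  -0.60], [0.51,  -0.70,  -0.50]]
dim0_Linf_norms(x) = [2.43, 1.68, 2.19]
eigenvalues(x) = [2.4, -0.01, -2.68]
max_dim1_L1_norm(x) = 4.82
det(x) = 0.05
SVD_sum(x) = [[-0.01, -0.0, -0.01], [2.52, 0.37, 2.05], [0.27, 0.04, 0.22]] + [[0.7,1.29,-1.09], [-0.09,-0.17,0.14], [0.89,1.64,-1.39]] + [[-0.0, 0.00, 0.00],[-0.00, 0.00, 0.00],[0.0, -0.00, -0.00]]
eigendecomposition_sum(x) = [[0.82, 0.54, 0.08], [2.2, 1.45, 0.21], [1.30, 0.86, 0.13]] + [[-0.00, -0.0, 0.00], [0.01, 0.0, -0.0], [0.0, 0.00, -0.00]] + [[-0.13, 0.75, -1.18],[0.22, -1.25, 1.98],[-0.15, 0.82, -1.29]]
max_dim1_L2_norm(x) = 3.28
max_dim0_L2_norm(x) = 2.78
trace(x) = -0.29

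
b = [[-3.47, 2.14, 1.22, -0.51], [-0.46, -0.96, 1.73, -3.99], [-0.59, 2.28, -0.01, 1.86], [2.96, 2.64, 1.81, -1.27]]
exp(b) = [[-0.20, -0.08, 0.05, -0.14],[0.09, -1.0, -1.03, 0.31],[-0.83, 1.43, 2.01, -0.72],[-0.77, 0.96, 1.37, -0.77]]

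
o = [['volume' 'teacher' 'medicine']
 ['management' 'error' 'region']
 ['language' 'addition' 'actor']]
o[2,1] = 'addition'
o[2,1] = 'addition'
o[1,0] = 'management'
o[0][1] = 'teacher'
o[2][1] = 'addition'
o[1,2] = 'region'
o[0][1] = 'teacher'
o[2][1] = 'addition'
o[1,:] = ['management', 'error', 'region']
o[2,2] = 'actor'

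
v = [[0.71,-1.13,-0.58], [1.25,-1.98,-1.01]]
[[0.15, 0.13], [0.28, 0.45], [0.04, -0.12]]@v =[[0.27, -0.43, -0.22],  [0.76, -1.21, -0.62],  [-0.12, 0.19, 0.1]]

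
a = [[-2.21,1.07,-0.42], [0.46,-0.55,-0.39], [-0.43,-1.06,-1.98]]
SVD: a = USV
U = [[-0.94, 0.23, -0.24], [0.17, -0.29, -0.94], [-0.29, -0.93, 0.24]]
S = [2.58, 2.33, 0.01]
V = [[0.89, -0.31, 0.35],[-0.1, 0.60, 0.8],[0.45, 0.74, -0.5]]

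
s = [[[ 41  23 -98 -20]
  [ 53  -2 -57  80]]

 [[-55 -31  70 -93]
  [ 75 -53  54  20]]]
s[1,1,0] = 75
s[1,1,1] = -53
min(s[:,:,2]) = -98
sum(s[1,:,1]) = -84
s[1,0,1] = -31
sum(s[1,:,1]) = -84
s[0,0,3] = -20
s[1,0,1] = -31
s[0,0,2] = -98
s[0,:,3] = [-20, 80]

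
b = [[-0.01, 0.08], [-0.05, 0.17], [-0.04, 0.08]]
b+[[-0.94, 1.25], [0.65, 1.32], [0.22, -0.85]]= [[-0.95, 1.33], [0.6, 1.49], [0.18, -0.77]]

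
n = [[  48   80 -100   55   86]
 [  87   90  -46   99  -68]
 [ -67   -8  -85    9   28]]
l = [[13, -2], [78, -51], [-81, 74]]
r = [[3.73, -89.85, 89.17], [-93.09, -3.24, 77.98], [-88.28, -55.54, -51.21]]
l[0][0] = 13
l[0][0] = 13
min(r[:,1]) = -89.85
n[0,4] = 86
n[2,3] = 9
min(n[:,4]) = -68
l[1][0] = 78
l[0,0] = 13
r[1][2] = 77.98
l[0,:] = [13, -2]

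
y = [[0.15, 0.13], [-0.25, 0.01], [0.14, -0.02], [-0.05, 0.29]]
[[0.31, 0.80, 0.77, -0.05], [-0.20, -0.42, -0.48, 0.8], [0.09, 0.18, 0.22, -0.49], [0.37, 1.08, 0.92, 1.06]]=y @ [[0.84, 1.85, 2.06, -3.06],[1.43, 4.04, 3.54, 3.14]]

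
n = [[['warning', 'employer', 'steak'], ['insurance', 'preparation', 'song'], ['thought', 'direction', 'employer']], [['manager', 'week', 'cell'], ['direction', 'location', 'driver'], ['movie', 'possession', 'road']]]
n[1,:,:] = [['manager', 'week', 'cell'], ['direction', 'location', 'driver'], ['movie', 'possession', 'road']]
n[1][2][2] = 'road'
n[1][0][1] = 'week'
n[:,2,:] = [['thought', 'direction', 'employer'], ['movie', 'possession', 'road']]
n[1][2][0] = 'movie'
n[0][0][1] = 'employer'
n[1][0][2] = 'cell'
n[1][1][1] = 'location'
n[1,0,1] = 'week'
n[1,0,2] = 'cell'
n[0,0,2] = 'steak'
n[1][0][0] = 'manager'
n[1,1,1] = 'location'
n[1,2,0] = 'movie'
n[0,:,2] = ['steak', 'song', 'employer']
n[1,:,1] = ['week', 'location', 'possession']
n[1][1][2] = 'driver'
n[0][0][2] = 'steak'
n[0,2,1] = 'direction'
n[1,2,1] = 'possession'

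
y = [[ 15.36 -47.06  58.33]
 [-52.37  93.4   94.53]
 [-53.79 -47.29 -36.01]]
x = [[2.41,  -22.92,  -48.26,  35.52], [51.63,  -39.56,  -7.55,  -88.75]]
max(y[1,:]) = 94.53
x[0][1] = -22.92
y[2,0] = -53.79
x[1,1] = -39.56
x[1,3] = -88.75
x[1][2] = -7.55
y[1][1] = 93.4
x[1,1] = -39.56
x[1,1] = -39.56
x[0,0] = 2.41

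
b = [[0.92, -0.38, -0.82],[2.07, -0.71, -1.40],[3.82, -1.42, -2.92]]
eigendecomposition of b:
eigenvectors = [[0.26, 0.55, -0.12], [0.4, -0.09, -0.94], [0.88, 0.83, 0.31]]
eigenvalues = [-2.44, -0.27, 0.0]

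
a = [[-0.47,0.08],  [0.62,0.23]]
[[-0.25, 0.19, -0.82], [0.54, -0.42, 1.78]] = a @ [[0.63, -0.5, 2.10],[0.63, -0.50, 2.1]]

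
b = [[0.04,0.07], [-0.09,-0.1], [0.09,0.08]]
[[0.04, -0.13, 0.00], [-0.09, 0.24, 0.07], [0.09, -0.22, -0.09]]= b@[[1.06, -1.79, -2.06], [-0.03, -0.78, 1.19]]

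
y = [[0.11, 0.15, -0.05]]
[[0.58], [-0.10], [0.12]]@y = [[0.06,0.09,-0.03], [-0.01,-0.02,0.01], [0.01,0.02,-0.01]]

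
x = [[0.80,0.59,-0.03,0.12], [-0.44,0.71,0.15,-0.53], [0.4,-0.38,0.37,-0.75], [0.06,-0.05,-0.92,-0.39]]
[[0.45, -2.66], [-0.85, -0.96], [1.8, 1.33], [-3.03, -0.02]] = x @ [[1.27, -1.16], [-0.86, -2.75], [3.28, 0.43], [0.33, -0.79]]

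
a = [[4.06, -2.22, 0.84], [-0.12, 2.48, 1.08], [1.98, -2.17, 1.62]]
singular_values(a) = [5.78, 2.41, 1.2]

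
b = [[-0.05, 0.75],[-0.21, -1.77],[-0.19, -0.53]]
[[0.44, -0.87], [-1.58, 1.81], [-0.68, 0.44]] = b @ [[1.63,0.76], [0.7,-1.11]]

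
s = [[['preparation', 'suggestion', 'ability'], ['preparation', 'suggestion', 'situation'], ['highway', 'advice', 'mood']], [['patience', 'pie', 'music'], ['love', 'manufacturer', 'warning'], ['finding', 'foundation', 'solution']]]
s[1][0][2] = 'music'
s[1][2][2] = 'solution'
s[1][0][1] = 'pie'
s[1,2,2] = 'solution'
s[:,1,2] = ['situation', 'warning']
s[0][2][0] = 'highway'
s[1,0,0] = 'patience'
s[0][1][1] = 'suggestion'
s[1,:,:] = [['patience', 'pie', 'music'], ['love', 'manufacturer', 'warning'], ['finding', 'foundation', 'solution']]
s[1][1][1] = 'manufacturer'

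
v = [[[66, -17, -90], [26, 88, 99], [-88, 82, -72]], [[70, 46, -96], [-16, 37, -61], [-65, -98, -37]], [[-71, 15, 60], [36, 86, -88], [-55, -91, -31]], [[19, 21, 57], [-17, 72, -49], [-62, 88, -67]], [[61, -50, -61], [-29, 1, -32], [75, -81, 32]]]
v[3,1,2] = -49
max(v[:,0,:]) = 70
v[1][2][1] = -98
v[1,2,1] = -98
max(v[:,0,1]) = 46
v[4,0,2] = -61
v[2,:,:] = [[-71, 15, 60], [36, 86, -88], [-55, -91, -31]]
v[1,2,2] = -37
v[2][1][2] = -88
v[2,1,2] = -88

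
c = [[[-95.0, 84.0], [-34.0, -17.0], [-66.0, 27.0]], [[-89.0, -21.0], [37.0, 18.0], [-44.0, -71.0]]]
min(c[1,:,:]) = -89.0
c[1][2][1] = -71.0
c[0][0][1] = 84.0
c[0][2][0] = -66.0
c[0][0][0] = -95.0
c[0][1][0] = -34.0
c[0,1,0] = -34.0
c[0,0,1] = 84.0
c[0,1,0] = -34.0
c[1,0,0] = -89.0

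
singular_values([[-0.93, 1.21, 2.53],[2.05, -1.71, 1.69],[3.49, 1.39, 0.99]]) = [4.42, 2.94, 2.36]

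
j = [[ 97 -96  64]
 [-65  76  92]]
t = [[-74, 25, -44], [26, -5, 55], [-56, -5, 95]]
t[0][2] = -44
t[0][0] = -74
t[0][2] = -44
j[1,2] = 92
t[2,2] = 95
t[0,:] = [-74, 25, -44]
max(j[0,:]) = 97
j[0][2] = 64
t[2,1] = -5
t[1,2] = 55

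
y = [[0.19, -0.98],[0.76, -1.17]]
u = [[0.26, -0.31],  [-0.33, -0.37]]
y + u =[[0.45, -1.29], [0.43, -1.54]]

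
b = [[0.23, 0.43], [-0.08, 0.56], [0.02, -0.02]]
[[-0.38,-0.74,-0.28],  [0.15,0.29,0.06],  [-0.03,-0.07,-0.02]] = b @ [[-1.69, -3.29, -1.14],  [0.03, 0.05, -0.05]]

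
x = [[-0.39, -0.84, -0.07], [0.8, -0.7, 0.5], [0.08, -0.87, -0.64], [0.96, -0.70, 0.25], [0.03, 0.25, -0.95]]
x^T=[[-0.39, 0.80, 0.08, 0.96, 0.03], [-0.84, -0.70, -0.87, -0.70, 0.25], [-0.07, 0.5, -0.64, 0.25, -0.95]]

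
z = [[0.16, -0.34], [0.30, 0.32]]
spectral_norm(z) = 0.48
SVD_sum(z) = [[-0.09, -0.25], [0.13, 0.38]] + [[0.25,  -0.09], [0.17,  -0.06]]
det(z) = 0.15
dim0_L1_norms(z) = [0.46, 0.66]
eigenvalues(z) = [(0.24+0.31j), (0.24-0.31j)]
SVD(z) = [[-0.55, 0.83], [0.83, 0.55]] @ diag([0.4824621125123532, 0.3175378874876468]) @ [[0.33, 0.94], [0.94, -0.33]]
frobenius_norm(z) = 0.58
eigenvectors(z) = [[0.73+0.00j,0.73-0.00j], [-0.17-0.66j,(-0.17+0.66j)]]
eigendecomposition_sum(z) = [[(0.08+0.19j), -0.17+0.13j], [0.15-0.12j, (0.16+0.12j)]] + [[0.08-0.19j,-0.17-0.13j], [(0.15+0.12j),0.16-0.12j]]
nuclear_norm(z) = 0.80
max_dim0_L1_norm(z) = 0.66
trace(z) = 0.48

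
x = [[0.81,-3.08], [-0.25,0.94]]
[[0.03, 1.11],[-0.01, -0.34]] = x @ [[0.42,0.76], [0.10,-0.16]]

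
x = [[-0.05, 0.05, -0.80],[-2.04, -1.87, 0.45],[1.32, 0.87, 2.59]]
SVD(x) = [[-0.13, 0.28, 0.95], [-0.60, -0.79, 0.15], [0.79, -0.55, 0.27]] @ diag([3.4555564206384846, 2.402608960242958, 8.913138171823487e-05]) @ [[0.66, 0.52, 0.54], [0.36, 0.42, -0.83], [-0.66, 0.74, 0.09]]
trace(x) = 0.67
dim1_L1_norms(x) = [0.9, 4.36, 4.78]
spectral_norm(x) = 3.46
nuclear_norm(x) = 5.86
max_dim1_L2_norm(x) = 3.03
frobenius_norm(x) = 4.21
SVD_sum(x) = [[-0.29,  -0.23,  -0.24], [-1.36,  -1.08,  -1.13], [1.8,  1.42,  1.48]] + [[0.24,0.28,-0.56], [-0.68,-0.79,1.58], [-0.48,-0.55,1.11]] + [[-0.0, 0.00, 0.0],  [-0.00, 0.0, 0.0],  [-0.00, 0.0, 0.0]]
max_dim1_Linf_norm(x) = 2.59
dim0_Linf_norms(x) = [2.04, 1.87, 2.59]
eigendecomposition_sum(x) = [[0.25, 0.22, 0.02],[-2.28, -2.01, -0.21],[0.38, 0.34, 0.04]] + [[-0.00, -0.0, -0.0], [0.00, 0.0, 0.0], [0.00, 0.0, 0.0]] + [[-0.30,-0.17,-0.82], [0.24,0.14,0.66], [0.94,0.53,2.55]]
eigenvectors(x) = [[-0.11,  0.66,  -0.3], [0.98,  -0.74,  0.24], [-0.16,  -0.09,  0.92]]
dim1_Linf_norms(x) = [0.8, 2.04, 2.59]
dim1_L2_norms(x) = [0.8, 2.8, 3.03]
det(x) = 0.00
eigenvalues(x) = [-1.72, -0.0, 2.39]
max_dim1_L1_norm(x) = 4.78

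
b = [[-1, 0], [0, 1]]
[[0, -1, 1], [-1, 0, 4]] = b @ [[0, 1, -1], [-1, 0, 4]]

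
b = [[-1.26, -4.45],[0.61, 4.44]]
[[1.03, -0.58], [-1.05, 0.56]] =b @ [[0.03, 0.04], [-0.24, 0.12]]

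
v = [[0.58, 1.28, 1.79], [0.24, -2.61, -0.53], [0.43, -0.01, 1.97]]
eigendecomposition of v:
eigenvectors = [[-0.69, -0.96, 0.38], [0.04, -0.12, -0.93], [-0.72, 0.25, -0.04]]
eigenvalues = [2.38, 0.29, -2.73]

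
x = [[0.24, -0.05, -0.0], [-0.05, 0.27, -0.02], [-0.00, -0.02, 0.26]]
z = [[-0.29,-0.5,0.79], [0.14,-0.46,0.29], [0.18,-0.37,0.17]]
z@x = [[-0.04, -0.14, 0.22], [0.06, -0.14, 0.08], [0.06, -0.11, 0.05]]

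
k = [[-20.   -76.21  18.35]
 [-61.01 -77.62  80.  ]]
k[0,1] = -76.21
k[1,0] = -61.01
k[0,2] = 18.35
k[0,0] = -20.0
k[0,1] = -76.21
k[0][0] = -20.0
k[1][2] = 80.0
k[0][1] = -76.21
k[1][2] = 80.0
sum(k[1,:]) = -58.629999999999995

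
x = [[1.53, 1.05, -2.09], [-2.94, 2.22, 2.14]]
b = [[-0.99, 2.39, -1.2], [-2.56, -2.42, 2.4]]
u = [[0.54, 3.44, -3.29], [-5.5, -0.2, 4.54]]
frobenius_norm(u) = 8.59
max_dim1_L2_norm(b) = 4.26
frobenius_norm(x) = 5.10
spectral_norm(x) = 4.63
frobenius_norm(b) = 5.13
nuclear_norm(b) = 6.88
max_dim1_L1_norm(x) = 7.3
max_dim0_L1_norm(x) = 4.47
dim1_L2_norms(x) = [2.79, 4.26]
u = x + b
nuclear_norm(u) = 11.45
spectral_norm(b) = 4.59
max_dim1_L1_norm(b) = 7.38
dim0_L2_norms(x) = [3.31, 2.46, 2.99]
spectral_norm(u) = 7.76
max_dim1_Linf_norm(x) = 2.94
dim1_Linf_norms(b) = [2.39, 2.56]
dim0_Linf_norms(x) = [2.94, 2.22, 2.14]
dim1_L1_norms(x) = [4.67, 7.3]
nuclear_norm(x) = 6.76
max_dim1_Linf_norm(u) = 5.5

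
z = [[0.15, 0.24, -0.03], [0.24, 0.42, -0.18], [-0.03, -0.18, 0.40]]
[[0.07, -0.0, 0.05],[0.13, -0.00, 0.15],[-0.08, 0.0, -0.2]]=z @ [[0.01, -0.0, 0.22], [0.28, -0.01, 0.03], [-0.08, 0.00, -0.47]]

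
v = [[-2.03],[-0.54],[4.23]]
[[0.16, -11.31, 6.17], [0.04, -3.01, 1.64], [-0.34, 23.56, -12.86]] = v @[[-0.08, 5.57, -3.04]]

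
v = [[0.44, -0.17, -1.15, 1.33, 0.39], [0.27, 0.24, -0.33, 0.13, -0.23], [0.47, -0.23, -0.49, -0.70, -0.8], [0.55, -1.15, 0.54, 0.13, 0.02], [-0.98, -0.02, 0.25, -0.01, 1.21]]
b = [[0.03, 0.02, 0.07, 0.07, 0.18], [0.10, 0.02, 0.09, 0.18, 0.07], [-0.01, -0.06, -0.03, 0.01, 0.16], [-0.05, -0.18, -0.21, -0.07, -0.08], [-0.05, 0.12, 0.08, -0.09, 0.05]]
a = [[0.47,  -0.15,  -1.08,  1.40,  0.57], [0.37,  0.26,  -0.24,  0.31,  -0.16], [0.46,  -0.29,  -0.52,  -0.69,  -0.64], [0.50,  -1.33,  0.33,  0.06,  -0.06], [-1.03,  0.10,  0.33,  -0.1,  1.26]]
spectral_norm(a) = 2.03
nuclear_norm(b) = 0.84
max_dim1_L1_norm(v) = 3.48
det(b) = 0.00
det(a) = 0.49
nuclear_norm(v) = 5.97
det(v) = 0.25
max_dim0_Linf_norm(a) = 1.4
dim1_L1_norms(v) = [3.48, 1.2, 2.69, 2.39, 2.47]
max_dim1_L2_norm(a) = 1.92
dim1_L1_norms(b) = [0.37, 0.46, 0.27, 0.59, 0.39]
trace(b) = 0.00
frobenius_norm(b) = 0.50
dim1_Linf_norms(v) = [1.33, 0.33, 0.8, 1.15, 1.21]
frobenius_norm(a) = 3.23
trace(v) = 1.53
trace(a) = 1.53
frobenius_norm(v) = 3.14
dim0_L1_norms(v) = [2.71, 1.81, 2.76, 2.3, 2.65]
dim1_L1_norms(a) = [3.67, 1.34, 2.6, 2.28, 2.82]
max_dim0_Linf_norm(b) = 0.21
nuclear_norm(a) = 6.21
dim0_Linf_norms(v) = [0.98, 1.15, 1.15, 1.33, 1.21]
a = b + v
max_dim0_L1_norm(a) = 2.83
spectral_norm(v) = 1.97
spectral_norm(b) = 0.39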